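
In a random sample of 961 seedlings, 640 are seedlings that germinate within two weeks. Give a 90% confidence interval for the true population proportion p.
(0.641, 0.691)

Proportion CI:
p̂ = 640/961 = 0.66597
SE = √(p̂(1-p̂)/n) = √(0.66597 · 0.33403 / 961) = 0.01521

z* = 1.645
Margin = z* · SE = 1.645 · 0.01521 = 0.0250

CI: 0.66597 ± 0.0250 = (0.641, 0.691)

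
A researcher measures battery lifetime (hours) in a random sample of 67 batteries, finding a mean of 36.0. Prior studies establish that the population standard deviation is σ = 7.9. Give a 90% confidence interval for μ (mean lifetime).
(34.41, 37.59)

z-interval (σ known):
z* = 1.645 for 90% confidence

Margin of error = z* · σ/√n = 1.645 · 7.9/√67 = 1.59

CI: (36.0 - 1.59, 36.0 + 1.59) = (34.41, 37.59)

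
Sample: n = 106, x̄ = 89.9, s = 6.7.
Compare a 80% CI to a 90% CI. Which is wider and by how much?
90% CI is wider by 0.48

df = 105
80% CI: t* = 1.290, (89.06, 90.74), width = 2 · t* · s/√n = 1.68
90% CI: t* = 1.659, (88.82, 90.98), width = 2 · t* · s/√n = 2.16

The 90% CI is wider by 2.16 - 1.68 = 0.48.
Higher confidence requires a wider interval.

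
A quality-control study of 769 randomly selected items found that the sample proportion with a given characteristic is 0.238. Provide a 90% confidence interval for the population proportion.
(0.213, 0.263)

Proportion CI:
SE = √(p̂(1-p̂)/n) = √(0.238 · 0.762 / 769) = 0.01536

z* = 1.645
Margin = z* · SE = 1.645 · 0.01536 = 0.0253

CI: 0.238 ± 0.0253 = (0.213, 0.263)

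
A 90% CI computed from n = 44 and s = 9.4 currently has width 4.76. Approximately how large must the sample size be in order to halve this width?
n ≈ 176

CI width ∝ 1/√n
To reduce width by factor 2, need √n to grow by 2 → need 2² = 4 times as many samples.

Current: n = 44, width = 4.76
New: n = 176, width ≈ 2.34

Width reduced by factor of 4.76/2.34 = 2.03.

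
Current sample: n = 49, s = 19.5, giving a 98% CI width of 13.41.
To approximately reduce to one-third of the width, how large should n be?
n ≈ 441

CI width ∝ 1/√n
To reduce width by factor 3, need √n to grow by 3 → need 3² = 9 times as many samples.

Current: n = 49, width = 13.41
New: n = 441, width ≈ 4.34

Width reduced by factor of 13.41/4.34 = 3.09.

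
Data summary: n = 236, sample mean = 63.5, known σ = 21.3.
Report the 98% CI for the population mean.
(60.27, 66.73)

z-interval (σ known):
z* = 2.326 for 98% confidence

Margin of error = z* · σ/√n = 2.326 · 21.3/√236 = 3.23

CI: (63.5 - 3.23, 63.5 + 3.23) = (60.27, 66.73)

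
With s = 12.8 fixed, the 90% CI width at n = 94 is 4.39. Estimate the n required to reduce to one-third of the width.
n ≈ 846

CI width ∝ 1/√n
To reduce width by factor 3, need √n to grow by 3 → need 3² = 9 times as many samples.

Current: n = 94, width = 4.39
New: n = 846, width ≈ 1.45

Width reduced by factor of 4.39/1.45 = 3.03.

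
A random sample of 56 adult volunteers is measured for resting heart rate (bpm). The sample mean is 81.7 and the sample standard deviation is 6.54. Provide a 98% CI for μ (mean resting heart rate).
(79.61, 83.79)

t-interval (σ unknown):
df = n - 1 = 55
t* = 2.396 for 98% confidence

Margin of error = t* · s/√n = 2.396 · 6.54/√56 = 2.09

CI: (79.61, 83.79)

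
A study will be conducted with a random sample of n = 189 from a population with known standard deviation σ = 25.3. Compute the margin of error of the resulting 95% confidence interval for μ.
Margin of error = 3.61

Margin of error = z* · σ/√n
= 1.960 · 25.3/√189
= 1.960 · 25.3/13.7477
= 3.61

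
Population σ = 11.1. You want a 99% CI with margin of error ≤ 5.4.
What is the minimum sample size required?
n ≥ 29

For margin E ≤ 5.4:
n ≥ (z* · σ / E)²
n ≥ (2.576 · 11.1 / 5.4)²
n ≥ 28.04

Minimum n = 29 (rounding up)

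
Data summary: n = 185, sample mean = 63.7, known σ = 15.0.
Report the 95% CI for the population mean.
(61.54, 65.86)

z-interval (σ known):
z* = 1.960 for 95% confidence

Margin of error = z* · σ/√n = 1.960 · 15.0/√185 = 2.16

CI: (63.7 - 2.16, 63.7 + 2.16) = (61.54, 65.86)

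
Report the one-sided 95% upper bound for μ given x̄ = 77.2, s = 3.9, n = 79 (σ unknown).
μ ≤ 77.93

Upper bound (one-sided):
t* = 1.665 (one-sided for 95%)
Upper bound = x̄ + t* · s/√n = 77.2 + 1.665 · 3.9/√79 = 77.93

We are 95% confident that μ ≤ 77.93.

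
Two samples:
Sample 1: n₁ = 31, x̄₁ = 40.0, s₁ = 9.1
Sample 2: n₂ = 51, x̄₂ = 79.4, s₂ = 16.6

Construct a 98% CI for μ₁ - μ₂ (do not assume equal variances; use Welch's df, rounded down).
(-46.15, -32.65)

Difference: x̄₁ - x̄₂ = -39.40
SE = √(s₁²/n₁ + s₂²/n₂) = √(9.1²/31 + 16.6²/51) = 2.8416
df = 79.34 → 79 (Welch–Satterthwaite, rounded down)
t* = 2.374

CI: -39.40 ± 2.374 · 2.8416 = -39.40 ± 6.75 = (-46.15, -32.65)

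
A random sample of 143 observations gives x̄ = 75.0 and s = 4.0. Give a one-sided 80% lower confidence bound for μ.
μ ≥ 74.72

Lower bound (one-sided):
t* = 0.844 (one-sided for 80%)
Lower bound = x̄ - t* · s/√n = 75.0 - 0.844 · 4.0/√143 = 74.72

We are 80% confident that μ ≥ 74.72.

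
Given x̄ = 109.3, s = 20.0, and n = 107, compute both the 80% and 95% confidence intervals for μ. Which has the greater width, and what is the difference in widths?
95% CI is wider by 2.68

df = 106
80% CI: t* = 1.290, (106.81, 111.79), width = 2 · t* · s/√n = 4.99
95% CI: t* = 1.983, (105.47, 113.13), width = 2 · t* · s/√n = 7.67

The 95% CI is wider by 7.67 - 4.99 = 2.68.
Higher confidence requires a wider interval.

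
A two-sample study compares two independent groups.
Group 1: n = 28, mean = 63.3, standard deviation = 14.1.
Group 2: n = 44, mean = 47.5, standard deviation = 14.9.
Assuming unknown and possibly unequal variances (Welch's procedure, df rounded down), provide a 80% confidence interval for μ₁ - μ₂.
(11.28, 20.32)

Difference: x̄₁ - x̄₂ = 15.80
SE = √(s₁²/n₁ + s₂²/n₂) = √(14.1²/28 + 14.9²/44) = 3.4851
df = 59.99 → 59 (Welch–Satterthwaite, rounded down)
t* = 1.296

CI: 15.80 ± 1.296 · 3.4851 = 15.80 ± 4.52 = (11.28, 20.32)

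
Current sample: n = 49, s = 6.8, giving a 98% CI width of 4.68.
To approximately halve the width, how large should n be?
n ≈ 196

CI width ∝ 1/√n
To reduce width by factor 2, need √n to grow by 2 → need 2² = 4 times as many samples.

Current: n = 49, width = 4.68
New: n = 196, width ≈ 2.28

Width reduced by factor of 4.68/2.28 = 2.05.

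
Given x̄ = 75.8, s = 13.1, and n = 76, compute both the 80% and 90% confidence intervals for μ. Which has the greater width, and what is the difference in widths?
90% CI is wider by 1.11

df = 75
80% CI: t* = 1.293, (73.86, 77.74), width = 2 · t* · s/√n = 3.89
90% CI: t* = 1.665, (73.30, 78.30), width = 2 · t* · s/√n = 5.00

The 90% CI is wider by 5.00 - 3.89 = 1.11.
Higher confidence requires a wider interval.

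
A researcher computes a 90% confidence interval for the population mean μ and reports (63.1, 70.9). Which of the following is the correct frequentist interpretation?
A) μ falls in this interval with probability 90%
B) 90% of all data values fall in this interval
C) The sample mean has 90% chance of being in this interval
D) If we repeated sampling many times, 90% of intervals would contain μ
D

A) Wrong — μ is fixed; the randomness lives in the interval, not in μ.
B) Wrong — a CI is about the parameter μ, not individual data values.
C) Wrong — x̄ is observed and sits in the interval by construction.
D) Correct — this is the frequentist long-run coverage interpretation.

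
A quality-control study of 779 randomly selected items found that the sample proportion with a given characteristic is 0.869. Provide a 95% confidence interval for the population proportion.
(0.845, 0.893)

Proportion CI:
SE = √(p̂(1-p̂)/n) = √(0.869 · 0.131 / 779) = 0.01209

z* = 1.960
Margin = z* · SE = 1.960 · 0.01209 = 0.0237

CI: 0.869 ± 0.0237 = (0.845, 0.893)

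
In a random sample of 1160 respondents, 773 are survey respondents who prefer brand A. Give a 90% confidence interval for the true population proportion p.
(0.644, 0.689)

Proportion CI:
p̂ = 773/1160 = 0.66638
SE = √(p̂(1-p̂)/n) = √(0.66638 · 0.33362 / 1160) = 0.01384

z* = 1.645
Margin = z* · SE = 1.645 · 0.01384 = 0.0228

CI: 0.66638 ± 0.0228 = (0.644, 0.689)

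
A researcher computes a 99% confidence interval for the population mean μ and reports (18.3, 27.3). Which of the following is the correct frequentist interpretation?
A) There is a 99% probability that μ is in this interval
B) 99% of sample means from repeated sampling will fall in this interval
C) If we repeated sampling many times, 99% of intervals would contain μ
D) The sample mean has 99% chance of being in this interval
C

A) Wrong — μ is fixed; the randomness lives in the interval, not in μ.
B) Wrong — coverage applies to intervals containing μ, not to future x̄ values.
C) Correct — this is the frequentist long-run coverage interpretation.
D) Wrong — x̄ is observed and sits in the interval by construction.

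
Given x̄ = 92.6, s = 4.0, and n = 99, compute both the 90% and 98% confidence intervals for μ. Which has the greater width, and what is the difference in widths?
98% CI is wider by 0.56

df = 98
90% CI: t* = 1.661, (91.93, 93.27), width = 2 · t* · s/√n = 1.34
98% CI: t* = 2.365, (91.65, 93.55), width = 2 · t* · s/√n = 1.90

The 98% CI is wider by 1.90 - 1.34 = 0.56.
Higher confidence requires a wider interval.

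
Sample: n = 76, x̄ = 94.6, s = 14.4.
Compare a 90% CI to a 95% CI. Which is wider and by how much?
95% CI is wider by 1.08

df = 75
90% CI: t* = 1.665, (91.85, 97.35), width = 2 · t* · s/√n = 5.50
95% CI: t* = 1.992, (91.31, 97.89), width = 2 · t* · s/√n = 6.58

The 95% CI is wider by 6.58 - 5.50 = 1.08.
Higher confidence requires a wider interval.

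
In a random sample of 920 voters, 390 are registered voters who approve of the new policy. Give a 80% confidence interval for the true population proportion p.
(0.403, 0.445)

Proportion CI:
p̂ = 390/920 = 0.42391
SE = √(p̂(1-p̂)/n) = √(0.42391 · 0.57609 / 920) = 0.01629

z* = 1.282
Margin = z* · SE = 1.282 · 0.01629 = 0.0209

CI: 0.42391 ± 0.0209 = (0.403, 0.445)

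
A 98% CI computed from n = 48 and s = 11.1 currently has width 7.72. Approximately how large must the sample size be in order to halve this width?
n ≈ 192

CI width ∝ 1/√n
To reduce width by factor 2, need √n to grow by 2 → need 2² = 4 times as many samples.

Current: n = 48, width = 7.72
New: n = 192, width ≈ 3.76

Width reduced by factor of 7.72/3.76 = 2.05.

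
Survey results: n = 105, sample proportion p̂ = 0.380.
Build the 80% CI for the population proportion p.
(0.319, 0.441)

Proportion CI:
SE = √(p̂(1-p̂)/n) = √(0.380 · 0.620 / 105) = 0.04737

z* = 1.282
Margin = z* · SE = 1.282 · 0.04737 = 0.0607

CI: 0.380 ± 0.0607 = (0.319, 0.441)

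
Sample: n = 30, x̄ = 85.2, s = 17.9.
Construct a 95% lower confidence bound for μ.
μ ≥ 79.65

Lower bound (one-sided):
t* = 1.699 (one-sided for 95%)
Lower bound = x̄ - t* · s/√n = 85.2 - 1.699 · 17.9/√30 = 79.65

We are 95% confident that μ ≥ 79.65.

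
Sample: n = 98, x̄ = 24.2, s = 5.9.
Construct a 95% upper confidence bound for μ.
μ ≤ 25.19

Upper bound (one-sided):
t* = 1.661 (one-sided for 95%)
Upper bound = x̄ + t* · s/√n = 24.2 + 1.661 · 5.9/√98 = 25.19

We are 95% confident that μ ≤ 25.19.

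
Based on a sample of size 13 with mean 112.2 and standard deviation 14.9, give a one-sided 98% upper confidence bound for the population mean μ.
μ ≤ 121.72

Upper bound (one-sided):
t* = 2.303 (one-sided for 98%)
Upper bound = x̄ + t* · s/√n = 112.2 + 2.303 · 14.9/√13 = 121.72

We are 98% confident that μ ≤ 121.72.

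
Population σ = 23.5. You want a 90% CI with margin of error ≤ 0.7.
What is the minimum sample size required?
n ≥ 3050

For margin E ≤ 0.7:
n ≥ (z* · σ / E)²
n ≥ (1.645 · 23.5 / 0.7)²
n ≥ 3049.80

Minimum n = 3050 (rounding up)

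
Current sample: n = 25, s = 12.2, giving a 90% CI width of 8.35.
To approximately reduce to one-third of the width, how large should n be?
n ≈ 225

CI width ∝ 1/√n
To reduce width by factor 3, need √n to grow by 3 → need 3² = 9 times as many samples.

Current: n = 25, width = 8.35
New: n = 225, width ≈ 2.69

Width reduced by factor of 8.35/2.69 = 3.10.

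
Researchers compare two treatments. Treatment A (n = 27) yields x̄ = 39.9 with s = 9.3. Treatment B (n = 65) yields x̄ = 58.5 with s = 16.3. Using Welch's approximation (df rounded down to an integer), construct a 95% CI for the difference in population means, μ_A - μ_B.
(-23.97, -13.23)

Difference: x̄₁ - x̄₂ = -18.60
SE = √(s₁²/n₁ + s₂²/n₂) = √(9.3²/27 + 16.3²/65) = 2.7002
df = 81.07 → 81 (Welch–Satterthwaite, rounded down)
t* = 1.990

CI: -18.60 ± 1.990 · 2.7002 = -18.60 ± 5.37 = (-23.97, -13.23)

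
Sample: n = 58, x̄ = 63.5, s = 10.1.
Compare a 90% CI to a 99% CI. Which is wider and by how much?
99% CI is wider by 2.64

df = 57
90% CI: t* = 1.672, (61.28, 65.72), width = 2 · t* · s/√n = 4.43
99% CI: t* = 2.665, (59.97, 67.03), width = 2 · t* · s/√n = 7.07

The 99% CI is wider by 7.07 - 4.43 = 2.64.
Higher confidence requires a wider interval.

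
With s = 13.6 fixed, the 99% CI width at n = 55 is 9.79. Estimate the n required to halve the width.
n ≈ 220

CI width ∝ 1/√n
To reduce width by factor 2, need √n to grow by 2 → need 2² = 4 times as many samples.

Current: n = 55, width = 9.79
New: n = 220, width ≈ 4.76

Width reduced by factor of 9.79/4.76 = 2.06.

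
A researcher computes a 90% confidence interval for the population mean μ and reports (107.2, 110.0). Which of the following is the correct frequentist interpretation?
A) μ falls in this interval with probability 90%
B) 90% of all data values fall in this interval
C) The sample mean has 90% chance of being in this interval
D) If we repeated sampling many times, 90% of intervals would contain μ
D

A) Wrong — μ is fixed; the randomness lives in the interval, not in μ.
B) Wrong — a CI is about the parameter μ, not individual data values.
C) Wrong — x̄ is observed and sits in the interval by construction.
D) Correct — this is the frequentist long-run coverage interpretation.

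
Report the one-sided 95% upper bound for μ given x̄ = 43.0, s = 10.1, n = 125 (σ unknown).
μ ≤ 44.50

Upper bound (one-sided):
t* = 1.657 (one-sided for 95%)
Upper bound = x̄ + t* · s/√n = 43.0 + 1.657 · 10.1/√125 = 44.50

We are 95% confident that μ ≤ 44.50.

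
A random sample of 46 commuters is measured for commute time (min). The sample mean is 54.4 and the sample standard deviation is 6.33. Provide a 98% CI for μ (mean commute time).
(52.15, 56.65)

t-interval (σ unknown):
df = n - 1 = 45
t* = 2.412 for 98% confidence

Margin of error = t* · s/√n = 2.412 · 6.33/√46 = 2.25

CI: (52.15, 56.65)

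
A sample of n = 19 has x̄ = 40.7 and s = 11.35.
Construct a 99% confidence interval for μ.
(33.21, 48.19)

t-interval (σ unknown):
df = n - 1 = 18
t* = 2.878 for 99% confidence

Margin of error = t* · s/√n = 2.878 · 11.35/√19 = 7.49

CI: (33.21, 48.19)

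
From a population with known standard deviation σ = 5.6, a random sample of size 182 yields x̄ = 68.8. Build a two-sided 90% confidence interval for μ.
(68.12, 69.48)

z-interval (σ known):
z* = 1.645 for 90% confidence

Margin of error = z* · σ/√n = 1.645 · 5.6/√182 = 0.68

CI: (68.8 - 0.68, 68.8 + 0.68) = (68.12, 69.48)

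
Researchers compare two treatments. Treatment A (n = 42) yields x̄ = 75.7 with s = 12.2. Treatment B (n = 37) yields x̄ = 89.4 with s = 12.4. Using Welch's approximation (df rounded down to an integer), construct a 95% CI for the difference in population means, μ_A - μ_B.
(-19.23, -8.17)

Difference: x̄₁ - x̄₂ = -13.70
SE = √(s₁²/n₁ + s₂²/n₂) = √(12.2²/42 + 12.4²/37) = 2.7748
df = 75.42 → 75 (Welch–Satterthwaite, rounded down)
t* = 1.992

CI: -13.70 ± 1.992 · 2.7748 = -13.70 ± 5.53 = (-19.23, -8.17)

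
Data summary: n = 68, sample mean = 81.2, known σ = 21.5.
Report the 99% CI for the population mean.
(74.48, 87.92)

z-interval (σ known):
z* = 2.576 for 99% confidence

Margin of error = z* · σ/√n = 2.576 · 21.5/√68 = 6.72

CI: (81.2 - 6.72, 81.2 + 6.72) = (74.48, 87.92)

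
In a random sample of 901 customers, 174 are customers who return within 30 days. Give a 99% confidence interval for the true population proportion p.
(0.159, 0.227)

Proportion CI:
p̂ = 174/901 = 0.19312
SE = √(p̂(1-p̂)/n) = √(0.19312 · 0.80688 / 901) = 0.01315

z* = 2.576
Margin = z* · SE = 2.576 · 0.01315 = 0.0339

CI: 0.19312 ± 0.0339 = (0.159, 0.227)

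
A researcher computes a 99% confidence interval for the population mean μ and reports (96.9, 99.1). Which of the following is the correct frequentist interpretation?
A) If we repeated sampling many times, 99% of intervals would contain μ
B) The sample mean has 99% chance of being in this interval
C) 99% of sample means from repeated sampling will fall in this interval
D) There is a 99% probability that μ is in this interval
A

A) Correct — this is the frequentist long-run coverage interpretation.
B) Wrong — x̄ is observed and sits in the interval by construction.
C) Wrong — coverage applies to intervals containing μ, not to future x̄ values.
D) Wrong — μ is fixed; the randomness lives in the interval, not in μ.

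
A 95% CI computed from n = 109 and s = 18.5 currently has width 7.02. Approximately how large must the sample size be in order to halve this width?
n ≈ 436

CI width ∝ 1/√n
To reduce width by factor 2, need √n to grow by 2 → need 2² = 4 times as many samples.

Current: n = 109, width = 7.02
New: n = 436, width ≈ 3.48

Width reduced by factor of 7.02/3.48 = 2.02.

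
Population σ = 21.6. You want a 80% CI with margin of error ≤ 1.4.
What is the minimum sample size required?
n ≥ 392

For margin E ≤ 1.4:
n ≥ (z* · σ / E)²
n ≥ (1.282 · 21.6 / 1.4)²
n ≥ 391.23

Minimum n = 392 (rounding up)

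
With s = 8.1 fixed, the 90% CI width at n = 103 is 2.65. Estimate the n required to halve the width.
n ≈ 412

CI width ∝ 1/√n
To reduce width by factor 2, need √n to grow by 2 → need 2² = 4 times as many samples.

Current: n = 103, width = 2.65
New: n = 412, width ≈ 1.32

Width reduced by factor of 2.65/1.32 = 2.01.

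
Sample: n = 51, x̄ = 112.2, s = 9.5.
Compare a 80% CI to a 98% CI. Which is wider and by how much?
98% CI is wider by 2.93

df = 50
80% CI: t* = 1.299, (110.47, 113.93), width = 2 · t* · s/√n = 3.46
98% CI: t* = 2.403, (109.00, 115.40), width = 2 · t* · s/√n = 6.39

The 98% CI is wider by 6.39 - 3.46 = 2.93.
Higher confidence requires a wider interval.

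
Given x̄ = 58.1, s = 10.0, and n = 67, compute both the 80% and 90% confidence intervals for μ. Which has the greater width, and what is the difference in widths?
90% CI is wider by 0.92

df = 66
80% CI: t* = 1.295, (56.52, 59.68), width = 2 · t* · s/√n = 3.16
90% CI: t* = 1.668, (56.06, 60.14), width = 2 · t* · s/√n = 4.08

The 90% CI is wider by 4.08 - 3.16 = 0.92.
Higher confidence requires a wider interval.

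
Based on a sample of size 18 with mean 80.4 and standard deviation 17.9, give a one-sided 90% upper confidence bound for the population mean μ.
μ ≤ 86.02

Upper bound (one-sided):
t* = 1.333 (one-sided for 90%)
Upper bound = x̄ + t* · s/√n = 80.4 + 1.333 · 17.9/√18 = 86.02

We are 90% confident that μ ≤ 86.02.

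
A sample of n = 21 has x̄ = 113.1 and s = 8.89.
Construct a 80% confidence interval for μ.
(110.53, 115.67)

t-interval (σ unknown):
df = n - 1 = 20
t* = 1.325 for 80% confidence

Margin of error = t* · s/√n = 1.325 · 8.89/√21 = 2.57

CI: (110.53, 115.67)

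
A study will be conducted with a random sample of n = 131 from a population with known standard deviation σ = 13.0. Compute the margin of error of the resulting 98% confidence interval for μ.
Margin of error = 2.64

Margin of error = z* · σ/√n
= 2.326 · 13.0/√131
= 2.326 · 13.0/11.4455
= 2.64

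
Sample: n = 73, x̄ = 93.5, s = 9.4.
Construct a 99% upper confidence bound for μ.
μ ≤ 96.12

Upper bound (one-sided):
t* = 2.379 (one-sided for 99%)
Upper bound = x̄ + t* · s/√n = 93.5 + 2.379 · 9.4/√73 = 96.12

We are 99% confident that μ ≤ 96.12.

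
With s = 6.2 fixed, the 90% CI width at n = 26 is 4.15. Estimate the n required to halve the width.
n ≈ 104

CI width ∝ 1/√n
To reduce width by factor 2, need √n to grow by 2 → need 2² = 4 times as many samples.

Current: n = 26, width = 4.15
New: n = 104, width ≈ 2.02

Width reduced by factor of 4.15/2.02 = 2.05.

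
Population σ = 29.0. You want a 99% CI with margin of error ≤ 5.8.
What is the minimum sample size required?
n ≥ 166

For margin E ≤ 5.8:
n ≥ (z* · σ / E)²
n ≥ (2.576 · 29.0 / 5.8)²
n ≥ 165.89

Minimum n = 166 (rounding up)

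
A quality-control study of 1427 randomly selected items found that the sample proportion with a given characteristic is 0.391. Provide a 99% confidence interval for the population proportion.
(0.358, 0.424)

Proportion CI:
SE = √(p̂(1-p̂)/n) = √(0.391 · 0.609 / 1427) = 0.01292

z* = 2.576
Margin = z* · SE = 2.576 · 0.01292 = 0.0333

CI: 0.391 ± 0.0333 = (0.358, 0.424)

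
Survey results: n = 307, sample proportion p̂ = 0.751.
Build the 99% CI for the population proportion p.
(0.687, 0.815)

Proportion CI:
SE = √(p̂(1-p̂)/n) = √(0.751 · 0.249 / 307) = 0.02468

z* = 2.576
Margin = z* · SE = 2.576 · 0.02468 = 0.0636

CI: 0.751 ± 0.0636 = (0.687, 0.815)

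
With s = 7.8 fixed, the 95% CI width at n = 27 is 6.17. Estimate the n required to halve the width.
n ≈ 108

CI width ∝ 1/√n
To reduce width by factor 2, need √n to grow by 2 → need 2² = 4 times as many samples.

Current: n = 27, width = 6.17
New: n = 108, width ≈ 2.98

Width reduced by factor of 6.17/2.98 = 2.07.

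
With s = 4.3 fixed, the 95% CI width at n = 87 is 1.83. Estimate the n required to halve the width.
n ≈ 348

CI width ∝ 1/√n
To reduce width by factor 2, need √n to grow by 2 → need 2² = 4 times as many samples.

Current: n = 87, width = 1.83
New: n = 348, width ≈ 0.91

Width reduced by factor of 1.83/0.91 = 2.01.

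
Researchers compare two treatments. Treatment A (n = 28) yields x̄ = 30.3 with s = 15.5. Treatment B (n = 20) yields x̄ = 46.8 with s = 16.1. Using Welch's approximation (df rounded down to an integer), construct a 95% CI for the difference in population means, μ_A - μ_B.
(-25.88, -7.12)

Difference: x̄₁ - x̄₂ = -16.50
SE = √(s₁²/n₁ + s₂²/n₂) = √(15.5²/28 + 16.1²/20) = 4.6412
df = 40.11 → 40 (Welch–Satterthwaite, rounded down)
t* = 2.021

CI: -16.50 ± 2.021 · 4.6412 = -16.50 ± 9.38 = (-25.88, -7.12)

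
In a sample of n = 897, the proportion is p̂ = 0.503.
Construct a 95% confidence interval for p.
(0.470, 0.536)

Proportion CI:
SE = √(p̂(1-p̂)/n) = √(0.503 · 0.497 / 897) = 0.01669

z* = 1.960
Margin = z* · SE = 1.960 · 0.01669 = 0.0327

CI: 0.503 ± 0.0327 = (0.470, 0.536)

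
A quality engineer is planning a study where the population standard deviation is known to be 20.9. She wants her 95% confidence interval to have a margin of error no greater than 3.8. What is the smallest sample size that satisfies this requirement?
n ≥ 117

For margin E ≤ 3.8:
n ≥ (z* · σ / E)²
n ≥ (1.960 · 20.9 / 3.8)²
n ≥ 116.21

Minimum n = 117 (rounding up)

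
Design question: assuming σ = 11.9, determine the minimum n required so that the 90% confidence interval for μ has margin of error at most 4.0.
n ≥ 24

For margin E ≤ 4.0:
n ≥ (z* · σ / E)²
n ≥ (1.645 · 11.9 / 4.0)²
n ≥ 23.95

Minimum n = 24 (rounding up)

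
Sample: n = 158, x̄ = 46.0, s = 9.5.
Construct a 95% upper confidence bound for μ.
μ ≤ 47.25

Upper bound (one-sided):
t* = 1.655 (one-sided for 95%)
Upper bound = x̄ + t* · s/√n = 46.0 + 1.655 · 9.5/√158 = 47.25

We are 95% confident that μ ≤ 47.25.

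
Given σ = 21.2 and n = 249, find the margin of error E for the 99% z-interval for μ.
Margin of error = 3.46

Margin of error = z* · σ/√n
= 2.576 · 21.2/√249
= 2.576 · 21.2/15.7797
= 3.46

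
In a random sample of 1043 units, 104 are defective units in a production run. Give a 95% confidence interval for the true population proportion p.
(0.082, 0.118)

Proportion CI:
p̂ = 104/1043 = 0.09971
SE = √(p̂(1-p̂)/n) = √(0.09971 · 0.90029 / 1043) = 0.00928

z* = 1.960
Margin = z* · SE = 1.960 · 0.00928 = 0.0182

CI: 0.09971 ± 0.0182 = (0.082, 0.118)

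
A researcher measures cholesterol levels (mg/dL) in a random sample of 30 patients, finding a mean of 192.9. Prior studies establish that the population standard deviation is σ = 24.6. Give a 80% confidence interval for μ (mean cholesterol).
(187.14, 198.66)

z-interval (σ known):
z* = 1.282 for 80% confidence

Margin of error = z* · σ/√n = 1.282 · 24.6/√30 = 5.76

CI: (192.9 - 5.76, 192.9 + 5.76) = (187.14, 198.66)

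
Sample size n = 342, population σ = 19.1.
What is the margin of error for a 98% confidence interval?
Margin of error = 2.40

Margin of error = z* · σ/√n
= 2.326 · 19.1/√342
= 2.326 · 19.1/18.4932
= 2.40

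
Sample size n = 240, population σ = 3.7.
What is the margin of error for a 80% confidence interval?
Margin of error = 0.31

Margin of error = z* · σ/√n
= 1.282 · 3.7/√240
= 1.282 · 3.7/15.4919
= 0.31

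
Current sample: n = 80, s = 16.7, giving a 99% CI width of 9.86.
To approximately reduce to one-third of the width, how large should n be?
n ≈ 720

CI width ∝ 1/√n
To reduce width by factor 3, need √n to grow by 3 → need 3² = 9 times as many samples.

Current: n = 80, width = 9.86
New: n = 720, width ≈ 3.22

Width reduced by factor of 9.86/3.22 = 3.06.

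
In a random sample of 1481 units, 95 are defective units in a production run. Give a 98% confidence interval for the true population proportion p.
(0.049, 0.079)

Proportion CI:
p̂ = 95/1481 = 0.06415
SE = √(p̂(1-p̂)/n) = √(0.06415 · 0.93585 / 1481) = 0.00637

z* = 2.326
Margin = z* · SE = 2.326 · 0.00637 = 0.0148

CI: 0.06415 ± 0.0148 = (0.049, 0.079)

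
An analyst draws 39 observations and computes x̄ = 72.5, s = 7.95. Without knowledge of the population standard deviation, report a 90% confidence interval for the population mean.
(70.35, 74.65)

t-interval (σ unknown):
df = n - 1 = 38
t* = 1.686 for 90% confidence

Margin of error = t* · s/√n = 1.686 · 7.95/√39 = 2.15

CI: (70.35, 74.65)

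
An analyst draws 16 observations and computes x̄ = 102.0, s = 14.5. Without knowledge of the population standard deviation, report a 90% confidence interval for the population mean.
(95.65, 108.35)

t-interval (σ unknown):
df = n - 1 = 15
t* = 1.753 for 90% confidence

Margin of error = t* · s/√n = 1.753 · 14.5/√16 = 6.35

CI: (95.65, 108.35)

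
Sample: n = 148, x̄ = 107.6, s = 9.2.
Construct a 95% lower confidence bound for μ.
μ ≥ 106.35

Lower bound (one-sided):
t* = 1.655 (one-sided for 95%)
Lower bound = x̄ - t* · s/√n = 107.6 - 1.655 · 9.2/√148 = 106.35

We are 95% confident that μ ≥ 106.35.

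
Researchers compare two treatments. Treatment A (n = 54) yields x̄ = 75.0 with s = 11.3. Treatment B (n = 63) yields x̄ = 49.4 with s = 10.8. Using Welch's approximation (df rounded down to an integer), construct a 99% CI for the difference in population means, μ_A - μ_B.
(20.22, 30.98)

Difference: x̄₁ - x̄₂ = 25.60
SE = √(s₁²/n₁ + s₂²/n₂) = √(11.3²/54 + 10.8²/63) = 2.0533
df = 110.55 → 110 (Welch–Satterthwaite, rounded down)
t* = 2.621

CI: 25.60 ± 2.621 · 2.0533 = 25.60 ± 5.38 = (20.22, 30.98)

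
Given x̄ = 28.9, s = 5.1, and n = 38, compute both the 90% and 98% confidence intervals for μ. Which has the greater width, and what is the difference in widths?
98% CI is wider by 1.23

df = 37
90% CI: t* = 1.687, (27.50, 30.30), width = 2 · t* · s/√n = 2.79
98% CI: t* = 2.431, (26.89, 30.91), width = 2 · t* · s/√n = 4.02

The 98% CI is wider by 4.02 - 2.79 = 1.23.
Higher confidence requires a wider interval.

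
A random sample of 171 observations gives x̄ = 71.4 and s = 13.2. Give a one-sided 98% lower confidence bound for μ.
μ ≥ 69.31

Lower bound (one-sided):
t* = 2.070 (one-sided for 98%)
Lower bound = x̄ - t* · s/√n = 71.4 - 2.070 · 13.2/√171 = 69.31

We are 98% confident that μ ≥ 69.31.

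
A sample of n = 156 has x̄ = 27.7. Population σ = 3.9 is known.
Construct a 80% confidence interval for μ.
(27.30, 28.10)

z-interval (σ known):
z* = 1.282 for 80% confidence

Margin of error = z* · σ/√n = 1.282 · 3.9/√156 = 0.40

CI: (27.7 - 0.40, 27.7 + 0.40) = (27.30, 28.10)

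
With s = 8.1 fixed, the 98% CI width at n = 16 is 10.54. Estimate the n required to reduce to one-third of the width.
n ≈ 144

CI width ∝ 1/√n
To reduce width by factor 3, need √n to grow by 3 → need 3² = 9 times as many samples.

Current: n = 16, width = 10.54
New: n = 144, width ≈ 3.18

Width reduced by factor of 10.54/3.18 = 3.31.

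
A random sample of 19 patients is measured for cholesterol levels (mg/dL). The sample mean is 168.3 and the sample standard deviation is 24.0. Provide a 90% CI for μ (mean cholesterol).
(158.75, 177.85)

t-interval (σ unknown):
df = n - 1 = 18
t* = 1.734 for 90% confidence

Margin of error = t* · s/√n = 1.734 · 24.0/√19 = 9.55

CI: (158.75, 177.85)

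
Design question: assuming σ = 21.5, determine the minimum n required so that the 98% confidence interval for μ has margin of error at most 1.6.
n ≥ 977

For margin E ≤ 1.6:
n ≥ (z* · σ / E)²
n ≥ (2.326 · 21.5 / 1.6)²
n ≥ 976.91

Minimum n = 977 (rounding up)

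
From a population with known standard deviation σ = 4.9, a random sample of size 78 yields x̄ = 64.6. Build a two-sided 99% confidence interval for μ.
(63.17, 66.03)

z-interval (σ known):
z* = 2.576 for 99% confidence

Margin of error = z* · σ/√n = 2.576 · 4.9/√78 = 1.43

CI: (64.6 - 1.43, 64.6 + 1.43) = (63.17, 66.03)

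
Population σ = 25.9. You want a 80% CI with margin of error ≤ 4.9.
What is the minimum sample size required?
n ≥ 46

For margin E ≤ 4.9:
n ≥ (z* · σ / E)²
n ≥ (1.282 · 25.9 / 4.9)²
n ≥ 45.92

Minimum n = 46 (rounding up)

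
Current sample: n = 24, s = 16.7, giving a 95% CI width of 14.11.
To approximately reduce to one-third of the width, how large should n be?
n ≈ 216

CI width ∝ 1/√n
To reduce width by factor 3, need √n to grow by 3 → need 3² = 9 times as many samples.

Current: n = 24, width = 14.11
New: n = 216, width ≈ 4.48

Width reduced by factor of 14.11/4.48 = 3.15.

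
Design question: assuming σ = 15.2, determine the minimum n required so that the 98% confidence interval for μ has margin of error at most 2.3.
n ≥ 237

For margin E ≤ 2.3:
n ≥ (z* · σ / E)²
n ≥ (2.326 · 15.2 / 2.3)²
n ≥ 236.29

Minimum n = 237 (rounding up)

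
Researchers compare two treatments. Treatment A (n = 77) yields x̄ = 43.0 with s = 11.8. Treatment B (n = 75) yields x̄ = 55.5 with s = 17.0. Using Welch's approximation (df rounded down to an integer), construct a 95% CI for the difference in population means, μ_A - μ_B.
(-17.21, -7.79)

Difference: x̄₁ - x̄₂ = -12.50
SE = √(s₁²/n₁ + s₂²/n₂) = √(11.8²/77 + 17.0²/75) = 2.3794
df = 131.54 → 131 (Welch–Satterthwaite, rounded down)
t* = 1.978

CI: -12.50 ± 1.978 · 2.3794 = -12.50 ± 4.71 = (-17.21, -7.79)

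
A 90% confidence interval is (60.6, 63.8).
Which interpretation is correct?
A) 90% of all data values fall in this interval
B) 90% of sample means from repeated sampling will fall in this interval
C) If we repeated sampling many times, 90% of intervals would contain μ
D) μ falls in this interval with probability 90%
C

A) Wrong — a CI is about the parameter μ, not individual data values.
B) Wrong — coverage applies to intervals containing μ, not to future x̄ values.
C) Correct — this is the frequentist long-run coverage interpretation.
D) Wrong — μ is fixed; the randomness lives in the interval, not in μ.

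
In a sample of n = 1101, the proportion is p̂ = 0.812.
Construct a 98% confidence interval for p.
(0.785, 0.839)

Proportion CI:
SE = √(p̂(1-p̂)/n) = √(0.812 · 0.188 / 1101) = 0.01178

z* = 2.326
Margin = z* · SE = 2.326 · 0.01178 = 0.0274

CI: 0.812 ± 0.0274 = (0.785, 0.839)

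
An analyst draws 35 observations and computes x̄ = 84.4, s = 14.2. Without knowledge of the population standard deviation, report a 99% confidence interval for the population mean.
(77.85, 90.95)

t-interval (σ unknown):
df = n - 1 = 34
t* = 2.728 for 99% confidence

Margin of error = t* · s/√n = 2.728 · 14.2/√35 = 6.55

CI: (77.85, 90.95)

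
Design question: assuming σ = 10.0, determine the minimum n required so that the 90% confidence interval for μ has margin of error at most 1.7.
n ≥ 94

For margin E ≤ 1.7:
n ≥ (z* · σ / E)²
n ≥ (1.645 · 10.0 / 1.7)²
n ≥ 93.63

Minimum n = 94 (rounding up)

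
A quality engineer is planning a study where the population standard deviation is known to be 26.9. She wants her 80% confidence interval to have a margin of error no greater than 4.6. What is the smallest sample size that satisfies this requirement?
n ≥ 57

For margin E ≤ 4.6:
n ≥ (z* · σ / E)²
n ≥ (1.282 · 26.9 / 4.6)²
n ≥ 56.20

Minimum n = 57 (rounding up)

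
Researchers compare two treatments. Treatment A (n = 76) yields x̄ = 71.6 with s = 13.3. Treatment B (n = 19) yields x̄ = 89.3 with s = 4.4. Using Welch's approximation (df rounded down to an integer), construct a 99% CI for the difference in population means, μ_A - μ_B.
(-22.52, -12.88)

Difference: x̄₁ - x̄₂ = -17.70
SE = √(s₁²/n₁ + s₂²/n₂) = √(13.3²/76 + 4.4²/19) = 1.8293
df = 86.20 → 86 (Welch–Satterthwaite, rounded down)
t* = 2.634

CI: -17.70 ± 2.634 · 1.8293 = -17.70 ± 4.82 = (-22.52, -12.88)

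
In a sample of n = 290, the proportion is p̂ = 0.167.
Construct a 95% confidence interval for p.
(0.124, 0.210)

Proportion CI:
SE = √(p̂(1-p̂)/n) = √(0.167 · 0.833 / 290) = 0.02190

z* = 1.960
Margin = z* · SE = 1.960 · 0.02190 = 0.0429

CI: 0.167 ± 0.0429 = (0.124, 0.210)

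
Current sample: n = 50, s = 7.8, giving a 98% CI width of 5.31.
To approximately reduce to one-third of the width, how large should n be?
n ≈ 450

CI width ∝ 1/√n
To reduce width by factor 3, need √n to grow by 3 → need 3² = 9 times as many samples.

Current: n = 50, width = 5.31
New: n = 450, width ≈ 1.72

Width reduced by factor of 5.31/1.72 = 3.09.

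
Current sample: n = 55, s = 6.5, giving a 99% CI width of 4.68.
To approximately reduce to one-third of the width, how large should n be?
n ≈ 495

CI width ∝ 1/√n
To reduce width by factor 3, need √n to grow by 3 → need 3² = 9 times as many samples.

Current: n = 55, width = 4.68
New: n = 495, width ≈ 1.51

Width reduced by factor of 4.68/1.51 = 3.10.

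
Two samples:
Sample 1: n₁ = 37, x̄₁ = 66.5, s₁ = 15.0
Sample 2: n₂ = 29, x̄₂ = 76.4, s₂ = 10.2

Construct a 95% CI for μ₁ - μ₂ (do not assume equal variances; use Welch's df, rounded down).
(-16.12, -3.68)

Difference: x̄₁ - x̄₂ = -9.90
SE = √(s₁²/n₁ + s₂²/n₂) = √(15.0²/37 + 10.2²/29) = 3.1094
df = 62.87 → 62 (Welch–Satterthwaite, rounded down)
t* = 1.999

CI: -9.90 ± 1.999 · 3.1094 = -9.90 ± 6.22 = (-16.12, -3.68)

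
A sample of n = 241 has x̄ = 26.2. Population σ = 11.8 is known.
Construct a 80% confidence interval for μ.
(25.23, 27.17)

z-interval (σ known):
z* = 1.282 for 80% confidence

Margin of error = z* · σ/√n = 1.282 · 11.8/√241 = 0.97

CI: (26.2 - 0.97, 26.2 + 0.97) = (25.23, 27.17)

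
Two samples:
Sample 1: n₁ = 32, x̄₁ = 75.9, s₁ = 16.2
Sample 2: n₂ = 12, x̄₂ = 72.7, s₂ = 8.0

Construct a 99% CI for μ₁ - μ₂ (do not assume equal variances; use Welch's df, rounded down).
(-6.78, 13.18)

Difference: x̄₁ - x̄₂ = 3.20
SE = √(s₁²/n₁ + s₂²/n₂) = √(16.2²/32 + 8.0²/12) = 3.6789
df = 38.52 → 38 (Welch–Satterthwaite, rounded down)
t* = 2.712

CI: 3.20 ± 2.712 · 3.6789 = 3.20 ± 9.98 = (-6.78, 13.18)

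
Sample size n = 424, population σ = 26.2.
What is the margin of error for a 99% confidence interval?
Margin of error = 3.28

Margin of error = z* · σ/√n
= 2.576 · 26.2/√424
= 2.576 · 26.2/20.5913
= 3.28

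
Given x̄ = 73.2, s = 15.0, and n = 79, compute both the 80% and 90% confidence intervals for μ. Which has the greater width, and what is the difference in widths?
90% CI is wider by 1.26

df = 78
80% CI: t* = 1.292, (71.02, 75.38), width = 2 · t* · s/√n = 4.36
90% CI: t* = 1.665, (70.39, 76.01), width = 2 · t* · s/√n = 5.62

The 90% CI is wider by 5.62 - 4.36 = 1.26.
Higher confidence requires a wider interval.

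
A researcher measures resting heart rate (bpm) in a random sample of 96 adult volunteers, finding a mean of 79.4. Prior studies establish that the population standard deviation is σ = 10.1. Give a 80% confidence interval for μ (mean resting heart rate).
(78.08, 80.72)

z-interval (σ known):
z* = 1.282 for 80% confidence

Margin of error = z* · σ/√n = 1.282 · 10.1/√96 = 1.32

CI: (79.4 - 1.32, 79.4 + 1.32) = (78.08, 80.72)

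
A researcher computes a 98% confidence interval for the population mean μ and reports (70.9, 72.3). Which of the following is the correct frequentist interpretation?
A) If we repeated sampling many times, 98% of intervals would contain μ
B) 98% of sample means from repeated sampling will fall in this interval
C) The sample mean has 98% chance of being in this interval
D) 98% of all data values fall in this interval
A

A) Correct — this is the frequentist long-run coverage interpretation.
B) Wrong — coverage applies to intervals containing μ, not to future x̄ values.
C) Wrong — x̄ is observed and sits in the interval by construction.
D) Wrong — a CI is about the parameter μ, not individual data values.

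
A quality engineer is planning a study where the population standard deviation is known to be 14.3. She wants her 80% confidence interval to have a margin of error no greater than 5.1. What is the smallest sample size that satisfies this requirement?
n ≥ 13

For margin E ≤ 5.1:
n ≥ (z* · σ / E)²
n ≥ (1.282 · 14.3 / 5.1)²
n ≥ 12.92

Minimum n = 13 (rounding up)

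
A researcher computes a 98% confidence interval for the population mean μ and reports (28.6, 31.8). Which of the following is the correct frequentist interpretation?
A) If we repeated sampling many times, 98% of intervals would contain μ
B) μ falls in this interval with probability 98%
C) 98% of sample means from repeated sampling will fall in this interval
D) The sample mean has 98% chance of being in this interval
A

A) Correct — this is the frequentist long-run coverage interpretation.
B) Wrong — μ is fixed; the randomness lives in the interval, not in μ.
C) Wrong — coverage applies to intervals containing μ, not to future x̄ values.
D) Wrong — x̄ is observed and sits in the interval by construction.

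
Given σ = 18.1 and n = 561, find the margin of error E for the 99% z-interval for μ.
Margin of error = 1.97

Margin of error = z* · σ/√n
= 2.576 · 18.1/√561
= 2.576 · 18.1/23.6854
= 1.97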